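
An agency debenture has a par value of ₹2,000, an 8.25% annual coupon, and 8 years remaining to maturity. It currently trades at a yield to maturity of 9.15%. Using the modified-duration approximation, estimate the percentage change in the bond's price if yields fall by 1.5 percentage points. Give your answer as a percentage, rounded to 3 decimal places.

Periodic yield y = 0.0915. Modified duration first:
  t   CF        PV=CF/(1+0.0915)^t    t·PV
  1       165.00       151.1681       151.1681
  2       165.00       138.4958       276.9915
  3       165.00       126.8857       380.6571
  4       165.00       116.2489       464.9957
  5       165.00       106.5038       532.5192
  6       165.00        97.5757       585.4540
  7       165.00        89.3959       625.7715
  8     2,165.00     1,074.6523     8,597.2186
  Σ                  1,900.9263    11,614.7757
P = 1,900.9263; D_Mac = 6.11006 yrs; D_mod = 6.11006/(1+0.0915) = 5.59786 yrs.
ΔP/P ≈ -D_mod · Δy = -5.59786 × (-0.015) = +0.083968 = +8.3968%.

+8.397%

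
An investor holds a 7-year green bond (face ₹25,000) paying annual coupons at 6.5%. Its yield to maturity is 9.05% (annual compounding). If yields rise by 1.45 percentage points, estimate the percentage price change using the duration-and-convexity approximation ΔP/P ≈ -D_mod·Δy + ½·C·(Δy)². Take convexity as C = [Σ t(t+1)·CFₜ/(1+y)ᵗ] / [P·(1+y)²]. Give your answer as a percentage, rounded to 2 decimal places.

-7.26%

With y = 0.0905:
  t   CF        PV=CF/(1+0.0905)^t    t·PV        t(t+1)·PV
  1     1,625.00     1,490.1421     1,490.1421       2,980.2843
  2     1,625.00     1,366.4761     2,732.9521       8,198.8563
  3     1,625.00     1,253.0730     3,759.2189      15,036.8754
  4     1,625.00     1,149.0811     4,596.3244      22,981.6222
  5     1,625.00     1,053.7195     5,268.5975      31,611.5849
  6     1,625.00       966.2719     5,797.6313      40,583.4194
  7    26,625.00    14,518.1048   101,626.7336     813,013.8688
  Σ                 21,796.8684   125,271.6000     934,406.5113
P = 21,796.8684; D_Mac = 5.74723 yrs; D_mod = 5.27027 yrs; C = 36.04877.
Duration effect: -5.27027 × (+0.0145) = -0.076419
Convexity effect: 0.5 × 36.04877 × (0.0145)² = +0.0037896
ΔP/P ≈ -0.076419 + 0.0037896 = -0.072629 = -7.2629%.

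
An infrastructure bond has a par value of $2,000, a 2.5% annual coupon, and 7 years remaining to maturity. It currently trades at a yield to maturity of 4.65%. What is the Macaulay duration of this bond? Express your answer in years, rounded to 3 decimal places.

Periodic yield y = 0.0465. Discount each cash flow and weight by its year:
  t   CF        PV=CF/(1+0.0465)^t    t·PV
  1        50.00        47.7783        47.7783
  2        50.00        45.6553        91.3107
  3        50.00        43.6267       130.8801
  4        50.00        41.6882       166.7528
  5        50.00        39.8358       199.1791
  6        50.00        38.0658       228.3946
  7     2,050.00     1,491.3488    10,439.4417
  Σ                  1,747.9989    11,303.7373
Price P = Σ PV = 1,747.9989.
Macaulay duration = Σ(t·PV) / P = 11,303.7373 / 1,747.9989 = 6.46667 years.

6.467 years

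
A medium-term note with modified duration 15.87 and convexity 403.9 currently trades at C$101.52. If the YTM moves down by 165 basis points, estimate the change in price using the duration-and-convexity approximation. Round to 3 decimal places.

+C$32.165

Duration effect: -D_mod·Δy = -15.87 × (-0.0165) = +0.261855
Convexity effect: ½·C·(Δy)² = 0.5 × 403.9 × (-0.0165)² = +0.0549808875
ΔP/P ≈ +0.261855 + 0.0549808875 = +0.3168358875
ΔP ≈ 101.52 × (+0.3168358875) = +32.165179299.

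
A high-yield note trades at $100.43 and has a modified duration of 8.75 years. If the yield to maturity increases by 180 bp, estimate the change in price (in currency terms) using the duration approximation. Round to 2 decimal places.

-$15.82

Duration approximation: ΔP/P ≈ -D_mod · Δy = -8.75 × (+0.018) = -0.157500.
ΔP ≈ 100.43 × (-0.157500) = -15.817725.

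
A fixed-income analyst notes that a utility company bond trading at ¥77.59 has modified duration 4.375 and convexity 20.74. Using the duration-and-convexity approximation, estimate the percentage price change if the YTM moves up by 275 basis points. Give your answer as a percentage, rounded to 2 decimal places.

-11.25%

Duration effect: -D_mod·Δy = -4.375 × (+0.0275) = -0.1203125
Convexity effect: ½·C·(Δy)² = 0.5 × 20.74 × (0.0275)² = +0.0078423125
ΔP/P ≈ -0.1203125 + 0.0078423125 = -0.1124701875
= -11.24701875%.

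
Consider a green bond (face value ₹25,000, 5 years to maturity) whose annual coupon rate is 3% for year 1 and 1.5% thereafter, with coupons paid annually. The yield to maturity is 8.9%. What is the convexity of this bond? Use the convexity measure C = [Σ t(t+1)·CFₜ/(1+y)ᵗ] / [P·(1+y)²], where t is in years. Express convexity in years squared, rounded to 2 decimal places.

23.68

With y = 0.089:
  t   CF        PV=CF/(1+0.089)^t    t·PV        t(t+1)·PV
  1       750.00       688.7052       688.7052       1,377.4105
  2       375.00       316.2099       632.4199       1,897.2596
  3       375.00       290.3672       871.1017       3,484.4070
  4       375.00       266.6366     1,066.5464       5,332.7318
  5    25,375.00    16,567.8690    82,839.3450     497,036.0702
  Σ                 18,129.7880    86,098.1182     509,127.8790
P = 18,129.7880.
Convexity = Σ t(t+1)·PV / [P·(1+y)²] = 509,127.8790 / (18,129.7880 × 1.185921) = 23.67982.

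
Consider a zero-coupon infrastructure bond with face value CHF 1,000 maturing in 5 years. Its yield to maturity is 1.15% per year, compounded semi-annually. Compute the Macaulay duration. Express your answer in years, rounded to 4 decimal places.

5.0000 years

A zero-coupon bond has a single cash flow at maturity, so its Macaulay duration equals its maturity: 5 years.
(Equivalently: 10 semi-annual periods ÷ 2 = 5 years.)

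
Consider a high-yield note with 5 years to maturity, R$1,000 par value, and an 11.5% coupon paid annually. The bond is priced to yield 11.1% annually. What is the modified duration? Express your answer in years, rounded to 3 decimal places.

3.670 years

Periodic yield y = 0.111. First find Macaulay duration:
  t   CF        PV=CF/(1+0.111)^t    t·PV
  1       115.00       103.5104       103.5104
  2       115.00        93.1686       186.3373
  3       115.00        83.8602       251.5805
  4       115.00        75.4817       301.9268
  5     1,115.00       658.7256     3,293.6282
  Σ                  1,014.7465     4,136.9831
P = 1,014.7465; Macaulay duration = 4,136.9831 / 1,014.7465 = 4.07686 years.
Modified duration = D_Mac / (1 + y) = 4.07686 / 1.111 = 3.66954 years.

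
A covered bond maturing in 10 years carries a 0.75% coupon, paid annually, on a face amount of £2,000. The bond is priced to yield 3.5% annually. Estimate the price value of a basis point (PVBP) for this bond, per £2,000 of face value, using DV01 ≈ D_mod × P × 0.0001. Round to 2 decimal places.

Periodic yield y = 0.035.
  t   CF        PV=CF/(1+0.035)^t    t·PV
  1        15.00        14.4928        14.4928
  2        15.00        14.0027        28.0053
  3        15.00        13.5291        40.5874
  4        15.00        13.0716        52.2865
  5        15.00        12.6296        63.1480
  6        15.00        12.2025        73.2151
  7        15.00        11.7899        82.5291
  8        15.00        11.3912        91.1294
  9        15.00        11.0060        99.0537
  10    2,015.00     1,428.4714    14,284.7141
  Σ                  1,542.5867    14,829.1613
P = 1,542.5867; D_Mac = 9.61318 yrs; D_mod = 9.28810 yrs.
DV01 ≈ 9.28810 × 1,542.5867 × 0.0001 = 1.432769.

£1.43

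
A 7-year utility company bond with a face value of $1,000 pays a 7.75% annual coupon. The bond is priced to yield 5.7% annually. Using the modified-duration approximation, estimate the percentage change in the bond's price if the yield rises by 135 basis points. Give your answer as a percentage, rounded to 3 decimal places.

Periodic yield y = 0.057. Modified duration first:
  t   CF        PV=CF/(1+0.057)^t    t·PV
  1        77.50        73.3207        73.3207
  2        77.50        69.3668       138.7336
  3        77.50        65.6261       196.8784
  4        77.50        62.0872       248.3486
  5        77.50        58.7390       293.6951
  6        77.50        55.5715       333.4287
  7     1,077.50       730.9579     5,116.7053
  Σ                  1,115.6692     6,401.1105
P = 1,115.6692; D_Mac = 5.73746 yrs; D_mod = 5.73746/(1+0.057) = 5.42806 yrs.
ΔP/P ≈ -D_mod · Δy = -5.42806 × (+0.0135) = -0.073279 = -7.3279%.

-7.328%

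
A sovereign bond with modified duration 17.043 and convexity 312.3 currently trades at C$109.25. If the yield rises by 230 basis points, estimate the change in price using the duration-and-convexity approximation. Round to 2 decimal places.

Duration effect: -D_mod·Δy = -17.043 × (+0.023) = -0.391989
Convexity effect: ½·C·(Δy)² = 0.5 × 312.3 × (0.023)² = +0.08260335
ΔP/P ≈ -0.391989 + 0.08260335 = -0.30938565
ΔP ≈ 109.25 × (-0.30938565) = -33.8003822625.

-C$33.80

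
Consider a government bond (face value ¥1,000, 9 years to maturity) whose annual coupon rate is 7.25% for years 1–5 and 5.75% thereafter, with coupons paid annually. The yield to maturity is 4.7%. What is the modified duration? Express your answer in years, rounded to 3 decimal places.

Periodic yield y = 0.047. First find Macaulay duration:
  t   CF        PV=CF/(1+0.047)^t    t·PV
  1        72.50        69.2455        69.2455
  2        72.50        66.1370       132.2740
  3        72.50        63.1681       189.5044
  4        72.50        60.3325       241.3300
  5        72.50        57.6242       288.1208
  6        57.50        43.6504       261.9021
  7        57.50        41.6909       291.8362
  8        57.50        39.8194       318.5550
  9     1,057.50       699.4557     6,295.1017
  Σ                  1,141.1236     8,087.8696
P = 1,141.1236; Macaulay duration = 8,087.8696 / 1,141.1236 = 7.08764 years.
Modified duration = D_Mac / (1 + y) = 7.08764 / 1.047 = 6.76947 years.

6.769 years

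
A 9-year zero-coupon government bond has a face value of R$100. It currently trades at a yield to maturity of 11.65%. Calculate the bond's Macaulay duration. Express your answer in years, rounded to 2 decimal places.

A zero-coupon bond has a single cash flow at maturity, so its Macaulay duration equals its maturity: 9 years.

9.00 years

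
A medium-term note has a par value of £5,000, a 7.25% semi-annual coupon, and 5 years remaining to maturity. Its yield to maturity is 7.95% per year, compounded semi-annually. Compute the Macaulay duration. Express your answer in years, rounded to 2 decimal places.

4.27 years

Periodic yield y = 0.03975. Discount each cash flow and weight by its period:
  t   CF        PV=CF/(1+0.03975)^t    t·PV
  1       181.25       174.3208       174.3208
  2       181.25       167.6564       335.3128
  3       181.25       161.2468       483.7405
  4       181.25       155.0823       620.3293
  5       181.25       149.1535       745.7674
  6       181.25       143.4513       860.7077
  7       181.25       137.9671       965.7696
  8       181.25       132.6926     1,061.5405
  9       181.25       127.6197     1,148.5771
  10    5,181.25     3,508.6921    35,086.9209
  Σ                  4,857.8825    41,482.9866
Price P = Σ PV = 4,857.8825.
Macaulay duration = Σ(t·PV) / P = 41,482.9866 / 4,857.8825 = 8.53931 half-year periods.
In years: 8.53931 / 2 = 4.26966 years.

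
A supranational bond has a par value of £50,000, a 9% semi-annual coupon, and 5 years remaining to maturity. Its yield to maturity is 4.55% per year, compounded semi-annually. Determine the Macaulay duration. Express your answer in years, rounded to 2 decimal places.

4.22 years

Periodic yield y = 0.02275. Discount each cash flow and weight by its period:
  t   CF        PV=CF/(1+0.02275)^t    t·PV
  1     2,250.00     2,199.9511     2,199.9511
  2     2,250.00     2,151.0155     4,302.0310
  3     2,250.00     2,103.1684     6,309.5053
  4     2,250.00     2,056.3857     8,225.5426
  5     2,250.00     2,010.6435    10,053.2176
  6     2,250.00     1,965.9189    11,795.5132
  7     2,250.00     1,922.1891    13,455.3234
  8     2,250.00     1,879.4320    15,035.4559
  9     2,250.00     1,837.6260    16,538.6339
  10   52,250.00    41,724.5261   417,245.2613
  Σ                 59,850.8562   505,160.4353
Price P = Σ PV = 59,850.8562.
Macaulay duration = Σ(t·PV) / P = 505,160.4353 / 59,850.8562 = 8.44032 half-year periods.
In years: 8.44032 / 2 = 4.22016 years.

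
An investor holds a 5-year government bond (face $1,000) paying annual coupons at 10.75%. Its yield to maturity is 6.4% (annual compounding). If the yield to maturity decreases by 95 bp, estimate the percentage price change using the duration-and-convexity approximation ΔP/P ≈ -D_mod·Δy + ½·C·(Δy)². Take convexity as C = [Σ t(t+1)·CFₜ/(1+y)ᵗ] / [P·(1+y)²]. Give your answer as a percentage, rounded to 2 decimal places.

With y = 0.064:
  t   CF        PV=CF/(1+0.064)^t    t·PV        t(t+1)·PV
  1       107.50       101.0338       101.0338         202.0677
  2       107.50        94.9566       189.9132         569.7397
  3       107.50        89.2449       267.7348       1,070.9392
  4       107.50        83.8768       335.5073       1,677.5364
  5     1,107.50       812.1488     4,060.7439      24,364.4633
  Σ                  1,181.2610     4,954.9330      27,884.7463
P = 1,181.2610; D_Mac = 4.19461 yrs; D_mod = 3.94231 yrs; C = 20.85151.
Duration effect: -3.94231 × (-0.0095) = +0.037452
Convexity effect: 0.5 × 20.85151 × (-0.0095)² = +0.0009409
ΔP/P ≈ +0.037452 + 0.0009409 = +0.038393 = +3.8393%.

+3.84%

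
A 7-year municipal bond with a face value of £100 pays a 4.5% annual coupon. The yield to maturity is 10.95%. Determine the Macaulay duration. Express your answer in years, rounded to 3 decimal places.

Periodic yield y = 0.1095. Discount each cash flow and weight by its year:
  t   CF        PV=CF/(1+0.1095)^t    t·PV
  1         4.50         4.0559         4.0559
  2         4.50         3.6556         7.3112
  3         4.50         3.2948         9.8844
  4         4.50         2.9696        11.8785
  5         4.50         2.6766        13.3828
  6         4.50         2.4124        14.4744
  7       104.50        50.4923       353.4461
  Σ                     69.5572       414.4333
Price P = Σ PV = 69.5572.
Macaulay duration = Σ(t·PV) / P = 414.4333 / 69.5572 = 5.95817 years.

5.958 years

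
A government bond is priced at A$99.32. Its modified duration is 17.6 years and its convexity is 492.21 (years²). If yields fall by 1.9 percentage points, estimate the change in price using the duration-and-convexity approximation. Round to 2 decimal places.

+A$42.04

Duration effect: -D_mod·Δy = -17.6 × (-0.019) = +0.334400
Convexity effect: ½·C·(Δy)² = 0.5 × 492.21 × (-0.019)² = +0.088843905
ΔP/P ≈ +0.334400 + 0.088843905 = +0.423243905
ΔP ≈ 99.32 × (+0.423243905) = +42.0365846446.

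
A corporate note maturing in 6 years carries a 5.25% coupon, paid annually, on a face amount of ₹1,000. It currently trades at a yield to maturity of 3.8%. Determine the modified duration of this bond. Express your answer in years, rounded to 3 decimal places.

Periodic yield y = 0.038. First find Macaulay duration:
  t   CF        PV=CF/(1+0.038)^t    t·PV
  1        52.50        50.5780        50.5780
  2        52.50        48.7264        97.4529
  3        52.50        46.9426       140.8278
  4        52.50        45.2241       180.8964
  5        52.50        43.5685       217.8425
  6     1,052.50       841.4687     5,048.8124
  Σ                  1,076.5084     5,736.4100
P = 1,076.5084; Macaulay duration = 5,736.4100 / 1,076.5084 = 5.32872 years.
Modified duration = D_Mac / (1 + y) = 5.32872 / 1.038 = 5.13364 years.

5.134 years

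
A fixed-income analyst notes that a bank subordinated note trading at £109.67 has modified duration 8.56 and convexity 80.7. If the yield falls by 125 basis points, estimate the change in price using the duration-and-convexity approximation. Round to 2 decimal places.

+£12.43

Duration effect: -D_mod·Δy = -8.56 × (-0.0125) = +0.107000
Convexity effect: ½·C·(Δy)² = 0.5 × 80.7 × (-0.0125)² = +0.0063046875
ΔP/P ≈ +0.107000 + 0.0063046875 = +0.1133046875
ΔP ≈ 109.67 × (+0.1133046875) = +12.426125078125.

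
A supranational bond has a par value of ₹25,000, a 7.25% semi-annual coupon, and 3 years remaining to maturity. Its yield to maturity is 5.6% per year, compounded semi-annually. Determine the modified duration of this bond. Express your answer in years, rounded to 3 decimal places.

Periodic yield y = 0.028. First find Macaulay duration:
  t   CF        PV=CF/(1+0.028)^t    t·PV
  1       906.25       881.5661       881.5661
  2       906.25       857.5546     1,715.1092
  3       906.25       834.1971     2,502.5913
  4       906.25       811.4758     3,245.9031
  5       906.25       789.3733     3,946.8666
  6    25,906.25    21,950.5731   131,703.4388
  Σ                 26,124.7401   143,995.4752
P = 26,124.7401; Macaulay duration = 143,995.4752 / 26,124.7401 = 5.51184 half-year periods = 2.75592 years.
Modified duration = D_Mac / (1 + y) = 2.75592 / 1.028 = 2.68086 years.

2.681 years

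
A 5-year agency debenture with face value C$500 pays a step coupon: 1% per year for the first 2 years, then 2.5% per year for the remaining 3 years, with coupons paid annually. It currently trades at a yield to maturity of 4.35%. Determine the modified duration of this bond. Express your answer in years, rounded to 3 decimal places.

Periodic yield y = 0.0435. First find Macaulay duration:
  t   CF        PV=CF/(1+0.0435)^t    t·PV
  1         5.00         4.7916         4.7916
  2         5.00         4.5918         9.1836
  3        12.50        11.0010        33.0030
  4        12.50        10.5424        42.1697
  5       512.50       414.2205     2,071.1026
  Σ                    445.1473     2,160.2505
P = 445.1473; Macaulay duration = 2,160.2505 / 445.1473 = 4.85289 years.
Modified duration = D_Mac / (1 + y) = 4.85289 / 1.0435 = 4.65059 years.

4.651 years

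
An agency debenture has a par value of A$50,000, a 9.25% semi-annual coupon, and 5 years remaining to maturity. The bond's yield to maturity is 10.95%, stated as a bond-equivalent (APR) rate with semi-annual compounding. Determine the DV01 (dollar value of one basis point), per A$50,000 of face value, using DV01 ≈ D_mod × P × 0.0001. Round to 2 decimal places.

Periodic yield y = 0.05475.
  t   CF        PV=CF/(1+0.05475)^t    t·PV
  1     2,312.50     2,192.4627     2,192.4627
  2     2,312.50     2,078.6562     4,157.3125
  3     2,312.50     1,970.7573     5,912.2718
  4     2,312.50     1,868.4591     7,473.8366
  5     2,312.50     1,771.4711     8,857.3555
  6     2,312.50     1,679.5175    10,077.1051
  7     2,312.50     1,592.3371    11,146.3594
  8     2,312.50     1,509.6820    12,077.4558
  9     2,312.50     1,431.3173    12,881.8561
  10   52,312.50    30,698.0037   306,980.0375
  Σ                 46,792.6641   381,756.0529
P = 46,792.6641; D_Mac = 8.15846 half-year periods = 4.07923 yrs; D_mod = 3.86748 yrs.
DV01 ≈ 3.86748 × 46,792.6641 × 0.0001 = 18.096992.

A$18.10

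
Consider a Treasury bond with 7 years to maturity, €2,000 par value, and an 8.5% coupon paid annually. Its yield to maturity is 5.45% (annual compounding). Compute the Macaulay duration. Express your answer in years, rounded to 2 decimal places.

5.68 years

Periodic yield y = 0.0545. Discount each cash flow and weight by its year:
  t   CF        PV=CF/(1+0.0545)^t    t·PV
  1       170.00       161.2138       161.2138
  2       170.00       152.8818       305.7636
  3       170.00       144.9804       434.9411
  4       170.00       137.4873       549.9492
  5       170.00       130.3815       651.9075
  6       170.00       123.6430       741.8578
  7     2,170.00     1,496.6962    10,476.8731
  Σ                  2,347.2839    13,322.5062
Price P = Σ PV = 2,347.2839.
Macaulay duration = Σ(t·PV) / P = 13,322.5062 / 2,347.2839 = 5.67571 years.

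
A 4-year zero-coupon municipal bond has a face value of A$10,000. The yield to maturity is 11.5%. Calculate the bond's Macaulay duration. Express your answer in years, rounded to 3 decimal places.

4.000 years

A zero-coupon bond has a single cash flow at maturity, so its Macaulay duration equals its maturity: 4 years.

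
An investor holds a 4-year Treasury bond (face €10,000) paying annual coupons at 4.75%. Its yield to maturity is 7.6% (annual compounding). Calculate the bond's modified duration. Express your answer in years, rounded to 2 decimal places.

3.46 years

Periodic yield y = 0.076. First find Macaulay duration:
  t   CF        PV=CF/(1+0.076)^t    t·PV
  1       475.00       441.4498       441.4498
  2       475.00       410.2693       820.5387
  3       475.00       381.2912     1,143.8736
  4    10,475.00     7,814.5675    31,258.2700
  Σ                  9,047.5779    33,664.1321
P = 9,047.5779; Macaulay duration = 33,664.1321 / 9,047.5779 = 3.72079 years.
Modified duration = D_Mac / (1 + y) = 3.72079 / 1.076 = 3.45798 years.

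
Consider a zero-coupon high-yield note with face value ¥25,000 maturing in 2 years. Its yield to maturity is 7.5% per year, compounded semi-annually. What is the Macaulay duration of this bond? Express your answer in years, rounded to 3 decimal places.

A zero-coupon bond has a single cash flow at maturity, so its Macaulay duration equals its maturity: 2 years.
(Equivalently: 4 semi-annual periods ÷ 2 = 2 years.)

2.000 years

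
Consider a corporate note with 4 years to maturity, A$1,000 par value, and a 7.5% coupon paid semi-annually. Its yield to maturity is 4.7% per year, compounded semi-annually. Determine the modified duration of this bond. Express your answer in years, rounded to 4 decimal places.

Periodic yield y = 0.0235. First find Macaulay duration:
  t   CF        PV=CF/(1+0.0235)^t    t·PV
  1        37.50        36.6390        36.6390
  2        37.50        35.7977        71.5955
  3        37.50        34.9758       104.9274
  4        37.50        34.1727       136.6910
  5        37.50        33.3881       166.9406
  6        37.50        32.6215       195.7291
  7        37.50        31.8725       223.1076
  8     1,037.50       861.5596     6,892.4769
  Σ                  1,101.0270     7,828.1071
P = 1,101.0270; Macaulay duration = 7,828.1071 / 1,101.0270 = 7.10982 half-year periods = 3.55491 years.
Modified duration = D_Mac / (1 + y) = 3.55491 / 1.0235 = 3.47329 years.

3.4733 years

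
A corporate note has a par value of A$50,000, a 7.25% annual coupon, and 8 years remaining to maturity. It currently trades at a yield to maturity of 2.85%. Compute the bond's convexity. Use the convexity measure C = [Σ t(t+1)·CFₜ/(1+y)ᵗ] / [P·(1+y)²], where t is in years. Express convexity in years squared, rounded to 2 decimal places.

With y = 0.0285:
  t   CF        PV=CF/(1+0.0285)^t    t·PV        t(t+1)·PV
  1     3,625.00     3,524.5503     3,524.5503       7,049.1006
  2     3,625.00     3,426.8841     6,853.7682      20,561.3047
  3     3,625.00     3,331.9243     9,995.7728      39,983.0913
  4     3,625.00     3,239.5958    12,958.3832      64,791.9159
  5     3,625.00     3,149.8258    15,749.1288      94,494.7729
  6     3,625.00     3,062.5433    18,375.2597     128,626.8177
  7     3,625.00     2,977.6794    20,843.7559     166,750.0473
  8    53,625.00    42,828.5072   342,628.0574   3,083,652.5166
  Σ                 65,541.5101   430,928.6764   3,605,909.5670
P = 65,541.5101.
Convexity = Σ t(t+1)·PV / [P·(1+y)²] = 3,605,909.5670 / (65,541.5101 × 1.057812) = 52.01035.

52.01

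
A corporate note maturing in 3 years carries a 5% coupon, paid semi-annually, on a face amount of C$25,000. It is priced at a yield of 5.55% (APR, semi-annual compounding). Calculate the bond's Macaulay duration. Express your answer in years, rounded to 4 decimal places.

2.8213 years

Periodic yield y = 0.02775. Discount each cash flow and weight by its period:
  t   CF        PV=CF/(1+0.02775)^t    t·PV
  1       625.00       608.1245       608.1245
  2       625.00       591.7047     1,183.4095
  3       625.00       575.7283     1,727.1848
  4       625.00       560.1832     2,240.7328
  5       625.00       545.0578     2,725.2892
  6    25,625.00    21,743.9761   130,463.8564
  Σ                 24,624.7747   138,948.5972
Price P = Σ PV = 24,624.7747.
Macaulay duration = Σ(t·PV) / P = 138,948.5972 / 24,624.7747 = 5.64263 half-year periods.
In years: 5.64263 / 2 = 2.82132 years.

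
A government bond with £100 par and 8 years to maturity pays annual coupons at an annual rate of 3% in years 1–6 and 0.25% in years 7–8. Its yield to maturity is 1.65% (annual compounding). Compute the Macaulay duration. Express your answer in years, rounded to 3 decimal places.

7.263 years

Periodic yield y = 0.0165. Discount each cash flow and weight by its year:
  t   CF        PV=CF/(1+0.0165)^t    t·PV
  1         3.00         2.9513         2.9513
  2         3.00         2.9034         5.8068
  3         3.00         2.8563         8.5688
  4         3.00         2.8099        11.2396
  5         3.00         2.7643        13.8215
  6         3.00         2.7194        16.3165
  7         0.25         0.2229         1.5606
  8       100.25        87.9479       703.5829
  Σ                    105.1754       763.8481
Price P = Σ PV = 105.1754.
Macaulay duration = Σ(t·PV) / P = 763.8481 / 105.1754 = 7.26261 years.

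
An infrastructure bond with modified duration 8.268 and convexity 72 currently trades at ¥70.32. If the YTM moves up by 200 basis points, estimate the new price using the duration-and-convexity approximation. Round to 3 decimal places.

Duration effect: -D_mod·Δy = -8.268 × (+0.02) = -0.165360
Convexity effect: ½·C·(Δy)² = 0.5 × 72 × (0.02)² = +0.0144000
ΔP/P ≈ -0.165360 + 0.0144000 = -0.150960
New price ≈ 70.32 × (1 - 0.150960) = 59.7044928.

¥59.704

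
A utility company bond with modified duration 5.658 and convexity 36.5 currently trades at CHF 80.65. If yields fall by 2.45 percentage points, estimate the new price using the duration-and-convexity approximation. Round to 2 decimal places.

Duration effect: -D_mod·Δy = -5.658 × (-0.0245) = +0.138621
Convexity effect: ½·C·(Δy)² = 0.5 × 36.5 × (-0.0245)² = +0.0109545625
ΔP/P ≈ +0.138621 + 0.0109545625 = +0.1495755625
New price ≈ 80.65 × (1 + 0.1495755625) = 92.713269115625.

CHF 92.71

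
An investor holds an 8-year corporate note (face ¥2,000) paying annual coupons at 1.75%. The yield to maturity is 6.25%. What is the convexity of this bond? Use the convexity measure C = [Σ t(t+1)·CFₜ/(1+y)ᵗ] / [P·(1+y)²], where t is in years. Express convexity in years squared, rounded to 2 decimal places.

With y = 0.0625:
  t   CF        PV=CF/(1+0.0625)^t    t·PV        t(t+1)·PV
  1        35.00        32.9412        32.9412          65.8824
  2        35.00        31.0035        62.0069         186.0208
  3        35.00        29.1797        87.5392         350.1567
  4        35.00        27.4633       109.8531         549.2655
  5        35.00        25.8478       129.2389         775.4336
  6        35.00        24.3273       145.9640       1,021.7478
  7        35.00        22.8963       160.2742       1,282.1933
  8     2,035.00     1,252.9476    10,023.5807      90,212.2262
  Σ                  1,446.6066    10,751.3981      94,442.9262
P = 1,446.6066.
Convexity = Σ t(t+1)·PV / [P·(1+y)²] = 94,442.9262 / (1,446.6066 × 1.128906) = 57.83105.

57.83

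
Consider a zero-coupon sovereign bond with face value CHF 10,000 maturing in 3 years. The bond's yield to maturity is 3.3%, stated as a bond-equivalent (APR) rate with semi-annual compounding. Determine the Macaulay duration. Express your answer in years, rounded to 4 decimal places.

3.0000 years

A zero-coupon bond has a single cash flow at maturity, so its Macaulay duration equals its maturity: 3 years.
(Equivalently: 6 semi-annual periods ÷ 2 = 3 years.)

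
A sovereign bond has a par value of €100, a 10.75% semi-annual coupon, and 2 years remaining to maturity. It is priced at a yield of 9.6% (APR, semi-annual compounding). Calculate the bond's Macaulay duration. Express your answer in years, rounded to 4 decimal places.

1.8538 years

Periodic yield y = 0.048. Discount each cash flow and weight by its period:
  t   CF        PV=CF/(1+0.048)^t    t·PV
  1        5.375         5.1288         5.1288
  2        5.375         4.8939         9.7878
  3        5.375         4.6698        14.0093
  4      105.375        87.3559       349.4238
  Σ                    102.0484       378.3497
Price P = Σ PV = 102.0484.
Macaulay duration = Σ(t·PV) / P = 378.3497 / 102.0484 = 3.70755 half-year periods.
In years: 3.70755 / 2 = 1.85378 years.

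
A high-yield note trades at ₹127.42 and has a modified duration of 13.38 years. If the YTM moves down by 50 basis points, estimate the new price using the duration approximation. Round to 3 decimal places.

Duration approximation: ΔP/P ≈ -D_mod · Δy = -13.38 × (-0.005) = +0.066900.
New price ≈ 127.42 × (1 + 0.066900) = 135.944398.

₹135.944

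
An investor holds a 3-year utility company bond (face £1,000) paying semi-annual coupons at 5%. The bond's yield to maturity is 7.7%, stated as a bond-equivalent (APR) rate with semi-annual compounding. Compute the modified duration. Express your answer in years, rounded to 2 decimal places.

2.71 years

Periodic yield y = 0.0385. First find Macaulay duration:
  t   CF        PV=CF/(1+0.0385)^t    t·PV
  1        25.00        24.0732        24.0732
  2        25.00        23.1807        46.3614
  3        25.00        22.3214        66.9641
  4        25.00        21.4938        85.9754
  5        25.00        20.6970       103.4850
  6     1,025.00       817.1182     4,902.7089
  Σ                    928.8843     5,229.5680
P = 928.8843; Macaulay duration = 5,229.5680 / 928.8843 = 5.62995 half-year periods = 2.81497 years.
Modified duration = D_Mac / (1 + y) = 2.81497 / 1.0385 = 2.71061 years.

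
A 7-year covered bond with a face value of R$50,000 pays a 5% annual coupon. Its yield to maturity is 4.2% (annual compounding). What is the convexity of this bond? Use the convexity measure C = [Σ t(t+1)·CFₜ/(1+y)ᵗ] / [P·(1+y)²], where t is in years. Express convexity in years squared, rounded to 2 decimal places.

With y = 0.042:
  t   CF        PV=CF/(1+0.042)^t    t·PV        t(t+1)·PV
  1     2,500.00     2,399.2322     2,399.2322       4,798.4645
  2     2,500.00     2,302.5261     4,605.0523      13,815.1569
  3     2,500.00     2,209.7180     6,629.1540      26,516.6159
  4     2,500.00     2,120.6507     8,482.6027      42,413.0133
  5     2,500.00     2,035.1734    10,175.8669      61,055.2015
  6     2,500.00     1,953.1414    11,718.8486      82,031.9405
  7    52,500.00    39,362.7354   275,539.1477   2,204,313.1814
  Σ                 52,383.1773   319,549.9044   2,434,943.5740
P = 52,383.1773.
Convexity = Σ t(t+1)·PV / [P·(1+y)²] = 2,434,943.5740 / (52,383.1773 × 1.085764) = 42.81162.

42.81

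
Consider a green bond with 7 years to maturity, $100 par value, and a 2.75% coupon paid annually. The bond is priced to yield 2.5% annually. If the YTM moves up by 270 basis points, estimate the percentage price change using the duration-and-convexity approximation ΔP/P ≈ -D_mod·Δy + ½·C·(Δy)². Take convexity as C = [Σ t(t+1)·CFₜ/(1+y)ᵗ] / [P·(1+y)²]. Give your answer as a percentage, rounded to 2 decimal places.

With y = 0.025:
  t   CF        PV=CF/(1+0.025)^t    t·PV        t(t+1)·PV
  1         2.75         2.6829         2.6829           5.3659
  2         2.75         2.6175         5.2350          15.7049
  3         2.75         2.5536         7.6609          30.6438
  4         2.75         2.4914         9.9655          49.8273
  5         2.75         2.4306        12.1530          72.9180
  6         2.75         2.3713        14.2279          99.5953
  7       102.75        86.4400       605.0800       4,840.6402
  Σ                    101.5873       657.0052       5,114.6953
P = 101.5873; D_Mac = 6.46739 yrs; D_mod = 6.30965 yrs; C = 47.92172.
Duration effect: -6.30965 × (+0.027) = -0.170361
Convexity effect: 0.5 × 47.92172 × (0.027)² = +0.0174675
ΔP/P ≈ -0.170361 + 0.0174675 = -0.152893 = -15.2893%.

-15.29%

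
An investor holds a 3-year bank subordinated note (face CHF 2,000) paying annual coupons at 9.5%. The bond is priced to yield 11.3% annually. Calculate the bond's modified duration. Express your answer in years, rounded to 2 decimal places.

2.46 years

Periodic yield y = 0.113. First find Macaulay duration:
  t   CF        PV=CF/(1+0.113)^t    t·PV
  1       190.00       170.7098       170.7098
  2       190.00       153.3781       306.7561
  3     2,190.00     1,588.3954     4,765.1862
  Σ                  1,912.4833     5,242.6521
P = 1,912.4833; Macaulay duration = 5,242.6521 / 1,912.4833 = 2.74128 years.
Modified duration = D_Mac / (1 + y) = 2.74128 / 1.113 = 2.46296 years.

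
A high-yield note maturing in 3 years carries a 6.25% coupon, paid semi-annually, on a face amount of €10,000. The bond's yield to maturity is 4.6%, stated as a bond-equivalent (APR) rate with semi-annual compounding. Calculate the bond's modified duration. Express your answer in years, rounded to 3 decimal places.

2.725 years

Periodic yield y = 0.023. First find Macaulay duration:
  t   CF        PV=CF/(1+0.023)^t    t·PV
  1       312.50       305.4741       305.4741
  2       312.50       298.6062       597.2123
  3       312.50       291.8926       875.6779
  4       312.50       285.3300     1,141.3201
  5       312.50       278.9150     1,394.5749
  6    10,312.50     8,997.2577    53,983.5461
  Σ                 10,457.4756    58,297.8055
P = 10,457.4756; Macaulay duration = 58,297.8055 / 10,457.4756 = 5.57475 half-year periods = 2.78737 years.
Modified duration = D_Mac / (1 + y) = 2.78737 / 1.023 = 2.72471 years.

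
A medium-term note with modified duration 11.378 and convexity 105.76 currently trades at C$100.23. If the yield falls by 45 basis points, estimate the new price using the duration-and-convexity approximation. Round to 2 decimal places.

Duration effect: -D_mod·Δy = -11.378 × (-0.0045) = +0.051201
Convexity effect: ½·C·(Δy)² = 0.5 × 105.76 × (-0.0045)² = +0.00107082
ΔP/P ≈ +0.051201 + 0.00107082 = +0.05227182
New price ≈ 100.23 × (1 + 0.05227182) = 105.4692045186.

C$105.47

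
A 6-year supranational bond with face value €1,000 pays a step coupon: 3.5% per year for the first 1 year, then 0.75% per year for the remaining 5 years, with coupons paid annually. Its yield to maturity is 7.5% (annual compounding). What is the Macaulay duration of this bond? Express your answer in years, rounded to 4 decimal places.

5.6849 years

Periodic yield y = 0.075. Discount each cash flow and weight by its year:
  t   CF        PV=CF/(1+0.075)^t    t·PV
  1        35.00        32.5581        32.5581
  2         7.50         6.4900        12.9800
  3         7.50         6.0372        18.1116
  4         7.50         5.6160        22.4640
  5         7.50         5.2242        26.1209
  6     1,007.50       652.8212     3,916.9274
  Σ                    708.7468     4,029.1621
Price P = Σ PV = 708.7468.
Macaulay duration = Σ(t·PV) / P = 4,029.1621 / 708.7468 = 5.68491 years.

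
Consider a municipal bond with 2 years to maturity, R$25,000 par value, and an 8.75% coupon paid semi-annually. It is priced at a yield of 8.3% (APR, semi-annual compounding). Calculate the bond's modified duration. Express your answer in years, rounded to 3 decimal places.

1.803 years

Periodic yield y = 0.0415. First find Macaulay duration:
  t   CF        PV=CF/(1+0.0415)^t    t·PV
  1     1,093.75     1,050.1680     1,050.1680
  2     1,093.75     1,008.3226     2,016.6453
  3     1,093.75       968.1446     2,904.4339
  4    26,093.75    22,176.8266    88,707.3063
  Σ                 25,203.4619    94,678.5535
P = 25,203.4619; Macaulay duration = 94,678.5535 / 25,203.4619 = 3.75657 half-year periods = 1.87828 years.
Modified duration = D_Mac / (1 + y) = 1.87828 / 1.0415 = 1.80344 years.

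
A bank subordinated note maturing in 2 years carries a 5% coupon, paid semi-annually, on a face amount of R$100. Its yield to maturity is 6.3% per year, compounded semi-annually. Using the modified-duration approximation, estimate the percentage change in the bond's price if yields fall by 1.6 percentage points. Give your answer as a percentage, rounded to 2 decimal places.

Periodic yield y = 0.0315. Modified duration first:
  t   CF        PV=CF/(1+0.0315)^t    t·PV
  1         2.50         2.4237         2.4237
  2         2.50         2.3496         4.6993
  3         2.50         2.2779         6.8337
  4       102.50        90.5413       362.1654
  Σ                     97.5925       376.1220
P = 97.5925; D_Mac = 3.85400 half-year periods = 1.92700 yrs; D_mod = 1.92700/(1+0.0315) = 1.86816 yrs.
ΔP/P ≈ -D_mod · Δy = -1.86816 × (-0.016) = +0.029890 = +2.9890%.

+2.99%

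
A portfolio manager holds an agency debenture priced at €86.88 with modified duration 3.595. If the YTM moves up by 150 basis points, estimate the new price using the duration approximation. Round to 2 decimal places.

Duration approximation: ΔP/P ≈ -D_mod · Δy = -3.595 × (+0.015) = -0.053925.
New price ≈ 86.88 × (1 - 0.053925) = 82.194996.

€82.19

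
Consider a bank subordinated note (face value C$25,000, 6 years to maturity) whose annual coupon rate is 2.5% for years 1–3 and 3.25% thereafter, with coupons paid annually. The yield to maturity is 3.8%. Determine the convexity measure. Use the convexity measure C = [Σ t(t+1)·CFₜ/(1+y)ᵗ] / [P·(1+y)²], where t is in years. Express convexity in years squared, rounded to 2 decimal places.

35.65

With y = 0.038:
  t   CF        PV=CF/(1+0.038)^t    t·PV        t(t+1)·PV
  1       625.00       602.1195       602.1195       1,204.2389
  2       625.00       580.0766     1,160.1531       3,480.4593
  3       625.00       558.8406     1,676.5218       6,706.0873
  4       812.50       699.8967     2,799.5869      13,997.9343
  5       812.50       674.2743     3,371.3715      20,228.2288
  6    25,812.50    20,636.9707   123,821.8243     866,752.7701
  Σ                 23,752.1783   133,431.5770     912,369.7187
P = 23,752.1783.
Convexity = Σ t(t+1)·PV / [P·(1+y)²] = 912,369.7187 / (23,752.1783 × 1.077444) = 35.65108.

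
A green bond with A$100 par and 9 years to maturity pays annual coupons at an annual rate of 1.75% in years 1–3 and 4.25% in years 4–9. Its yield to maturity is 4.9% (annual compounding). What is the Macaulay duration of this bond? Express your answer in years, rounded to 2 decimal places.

Periodic yield y = 0.049. Discount each cash flow and weight by its year:
  t   CF        PV=CF/(1+0.049)^t    t·PV
  1         1.75         1.6683         1.6683
  2         1.75         1.5903         3.1807
  3         1.75         1.5160         4.5481
  4         4.25         3.5098        14.0393
  5         4.25         3.3459        16.7294
  6         4.25         3.1896        19.1376
  7         4.25         3.0406        21.2843
  8         4.25         2.8986        23.1886
  9       104.25        67.7792       610.0131
  Σ                     88.5384       713.7894
Price P = Σ PV = 88.5384.
Macaulay duration = Σ(t·PV) / P = 713.7894 / 88.5384 = 8.06192 years.

8.06 years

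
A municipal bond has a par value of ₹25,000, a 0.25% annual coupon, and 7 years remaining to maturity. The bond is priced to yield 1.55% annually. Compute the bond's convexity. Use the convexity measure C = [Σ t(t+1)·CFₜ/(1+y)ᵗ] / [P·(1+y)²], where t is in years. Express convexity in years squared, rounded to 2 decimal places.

53.74

With y = 0.0155:
  t   CF        PV=CF/(1+0.0155)^t    t·PV        t(t+1)·PV
  1        62.50        61.5460        61.5460         123.0921
  2        62.50        60.6066       121.2133         363.6398
  3        62.50        59.6816       179.0447         716.1788
  4        62.50        58.7706       235.0825       1,175.4125
  5        62.50        57.8736       289.3679       1,736.2075
  6        62.50        56.9902       341.9414       2,393.5899
  7    25,062.50    22,504.2682   157,529.8777   1,260,239.0215
  Σ                 22,859.7369   158,758.0735   1,266,747.1421
P = 22,859.7369.
Convexity = Σ t(t+1)·PV / [P·(1+y)²] = 1,266,747.1421 / (22,859.7369 × 1.031240) = 53.73520.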